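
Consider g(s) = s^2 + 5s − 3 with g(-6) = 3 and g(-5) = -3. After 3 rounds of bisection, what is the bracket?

[-5.625, -5.5]

m = -5.5, g(m) = -0.25 (−); new bracket [-6, -5.5]
m = -5.75, g(m) = 1.3125 (+); new bracket [-5.75, -5.5]
m = -5.625, g(m) = 0.515625 (+); new bracket [-5.625, -5.5]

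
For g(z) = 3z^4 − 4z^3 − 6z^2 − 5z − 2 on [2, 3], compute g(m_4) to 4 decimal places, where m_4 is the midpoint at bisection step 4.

midpoint 2.5: g = 2.6875 > 0 → [2, 2.5]
midpoint 2.25: g = -12.300781 < 0 → [2.25, 2.5]
midpoint 2.375: g = -5.854736 < 0 → [2.375, 2.5]
midpoint 2.4375: g = -1.8637 < 0 → [2.4375, 2.5]

-1.8637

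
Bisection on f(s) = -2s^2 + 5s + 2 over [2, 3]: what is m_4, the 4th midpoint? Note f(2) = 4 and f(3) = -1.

midpoint 2.5: f = 2 > 0 → [2.5, 3]
midpoint 2.75: f = 0.625 > 0 → [2.75, 3]
midpoint 2.875: f = -0.15625 < 0 → [2.75, 2.875]
midpoint 2.8125: f = 0.2422 > 0 → [2.8125, 2.875]

2.8125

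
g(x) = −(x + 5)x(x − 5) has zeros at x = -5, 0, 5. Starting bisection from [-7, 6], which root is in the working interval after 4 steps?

g(-0.5) = -12.375 < 0, so the root lies in [-7, -0.5]
g(-3.75) = -41.015625 < 0, so the root lies in [-7, -3.75]
g(-5.375) = 20.912109 > 0, so the root lies in [-5.375, -3.75]
g(-4.5625) = -19.0876 < 0, so the root lies in [-5.375, -4.5625]

-5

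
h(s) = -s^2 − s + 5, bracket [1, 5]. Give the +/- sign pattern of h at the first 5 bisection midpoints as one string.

h(3) = -7 < 0, so the root lies in [1, 3]
h(2) = -1 < 0, so the root lies in [1, 2]
h(1.5) = 1.25 > 0, so the root lies in [1.5, 2]
h(1.75) = 0.1875 > 0, so the root lies in [1.75, 2]
h(1.875) = -0.3906 < 0, so the root lies in [1.75, 1.875]

--++-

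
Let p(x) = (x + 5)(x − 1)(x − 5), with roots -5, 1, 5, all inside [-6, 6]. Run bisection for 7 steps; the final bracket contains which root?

-5

p(0) = 25 > 0, so the root lies in [-6, 0]
p(-3) = 64 > 0, so the root lies in [-6, -3]
p(-4.5) = 26.125 > 0, so the root lies in [-6, -4.5]
p(-5.25) = -16.0156 < 0, so the root lies in [-5.25, -4.5]
p(-4.875) = 7.252 > 0, so the root lies in [-5.25, -4.875]
p(-5.0625) = -3.8127 < 0, so the root lies in [-5.0625, -4.875]
p(-4.96875) = 1.8594 > 0, so the root lies in [-5.0625, -4.96875]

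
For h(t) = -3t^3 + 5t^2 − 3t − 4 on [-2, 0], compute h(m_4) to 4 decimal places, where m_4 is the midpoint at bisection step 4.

0.5605

midpoint -1: h = 7 > 0 → [-1, 0]
midpoint -0.5: h = -0.875 < 0 → [-1, -0.5]
midpoint -0.75: h = 2.328125 > 0 → [-0.75, -0.5]
midpoint -0.625: h = 0.5605 > 0 → [-0.625, -0.5]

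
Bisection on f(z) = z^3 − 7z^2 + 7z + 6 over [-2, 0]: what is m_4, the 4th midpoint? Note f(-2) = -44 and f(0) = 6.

m = -1, f(m) = -9 (−); new bracket [-1, 0]
m = -0.5, f(m) = 0.625 (+); new bracket [-1, -0.5]
m = -0.75, f(m) = -3.609375 (−); new bracket [-0.75, -0.5]
m = -0.625, f(m) = -1.3535 (−); new bracket [-0.625, -0.5]

-0.625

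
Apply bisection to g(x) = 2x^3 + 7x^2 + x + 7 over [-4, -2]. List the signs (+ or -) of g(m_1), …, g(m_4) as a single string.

m = -3, g(m) = 13 (+); new bracket [-4, -3]
m = -3.5, g(m) = 3.5 (+); new bracket [-4, -3.5]
m = -3.75, g(m) = -3.78125 (−); new bracket [-3.75, -3.5]
m = -3.625, g(m) = 0.0898 (+); new bracket [-3.75, -3.625]

++-+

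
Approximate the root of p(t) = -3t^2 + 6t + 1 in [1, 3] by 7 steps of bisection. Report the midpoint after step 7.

m = 2, p(m) = 1 (+); new bracket [2, 3]
m = 2.5, p(m) = -2.75 (−); new bracket [2, 2.5]
m = 2.25, p(m) = -0.6875 (−); new bracket [2, 2.25]
m = 2.125, p(m) = 0.2031 (+); new bracket [2.125, 2.25]
m = 2.1875, p(m) = -0.2305 (−); new bracket [2.125, 2.1875]
m = 2.15625, p(m) = -0.0107 (−); new bracket [2.125, 2.15625]
m = 2.140625, p(m) = 0.0969 (+); new bracket [2.140625, 2.15625]

2.140625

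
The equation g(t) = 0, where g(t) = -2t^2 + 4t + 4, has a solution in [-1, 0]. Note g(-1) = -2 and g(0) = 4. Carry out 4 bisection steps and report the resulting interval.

[-0.75, -0.6875]

t = -0.5 gives g = 1.5, positive; keep [-1, -0.5]
t = -0.75 gives g = -0.125, negative; keep [-0.75, -0.5]
t = -0.625 gives g = 0.71875, positive; keep [-0.75, -0.625]
t = -0.6875 gives g = 0.3047, positive; keep [-0.75, -0.6875]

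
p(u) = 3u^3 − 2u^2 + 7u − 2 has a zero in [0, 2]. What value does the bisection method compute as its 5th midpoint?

m = 1, p(m) = 6 (+); new bracket [0, 1]
m = 0.5, p(m) = 1.375 (+); new bracket [0, 0.5]
m = 0.25, p(m) = -0.328125 (−); new bracket [0.25, 0.5]
m = 0.375, p(m) = 0.502 (+); new bracket [0.25, 0.375]
m = 0.3125, p(m) = 0.0837 (+); new bracket [0.25, 0.3125]

0.3125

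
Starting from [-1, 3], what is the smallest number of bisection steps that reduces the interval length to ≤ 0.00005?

17

Width after n steps is 4/2^n. Need 2^n ≥ 4/0.00005 = 80000.
2^16 = 65536 < 80000 ≤ 2^17 = 131072, so n = 17.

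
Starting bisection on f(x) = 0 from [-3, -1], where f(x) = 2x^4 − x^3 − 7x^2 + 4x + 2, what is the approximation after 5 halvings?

-1.8125

x = -2 gives f = 6, positive; keep [-2, -1]
x = -1.5 gives f = -6.25, negative; keep [-2, -1.5]
x = -1.75 gives f = -2.320312, negative; keep [-2, -1.75]
x = -1.875 gives f = 1.2017, positive; keep [-1.875, -1.75]
x = -1.8125 gives f = -0.7072, negative; keep [-1.875, -1.8125]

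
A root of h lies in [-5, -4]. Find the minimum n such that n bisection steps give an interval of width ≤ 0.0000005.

21

Width after n steps is 1/2^n. Need 2^n ≥ 1/0.0000005 = 2000000.
2^20 = 1048576 < 2000000 ≤ 2^21 = 2097152, so n = 21.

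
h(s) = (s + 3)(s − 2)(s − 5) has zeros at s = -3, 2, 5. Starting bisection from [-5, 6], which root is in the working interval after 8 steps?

h(0.5) = 23.625 > 0, so the root lies in [-5, 0.5]
h(-2.25) = 23.109375 > 0, so the root lies in [-5, -2.25]
h(-3.625) = -30.322266 < 0, so the root lies in [-3.625, -2.25]
h(-2.9375) = 2.4495 > 0, so the root lies in [-3.625, -2.9375]
h(-3.28125) = -12.3006 < 0, so the root lies in [-3.28125, -2.9375]
h(-3.109375) = -4.5318 < 0, so the root lies in [-3.109375, -2.9375]
h(-3.0234375) = -0.9447 < 0, so the root lies in [-3.0234375, -2.9375]
h(-2.98046875) = 0.7763 > 0, so the root lies in [-3.0234375, -2.98046875]

-3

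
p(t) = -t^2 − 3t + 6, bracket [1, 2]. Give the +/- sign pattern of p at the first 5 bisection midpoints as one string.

-+-++

t = 1.5 gives p = -0.75, negative; keep [1, 1.5]
t = 1.25 gives p = 0.6875, positive; keep [1.25, 1.5]
t = 1.375 gives p = -0.015625, negative; keep [1.25, 1.375]
t = 1.3125 gives p = 0.3398, positive; keep [1.3125, 1.375]
t = 1.34375 gives p = 0.1631, positive; keep [1.34375, 1.375]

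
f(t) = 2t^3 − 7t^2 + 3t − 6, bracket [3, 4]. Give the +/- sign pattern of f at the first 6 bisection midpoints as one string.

+-+-++

midpoint 3.5: f = 4.5 > 0 → [3, 3.5]
midpoint 3.25: f = -1.53125 < 0 → [3.25, 3.5]
midpoint 3.375: f = 1.277344 > 0 → [3.25, 3.375]
midpoint 3.3125: f = -0.1772 < 0 → [3.3125, 3.375]
midpoint 3.34375: f = 0.5373 > 0 → [3.3125, 3.34375]
midpoint 3.328125: f = 0.1769 > 0 → [3.3125, 3.328125]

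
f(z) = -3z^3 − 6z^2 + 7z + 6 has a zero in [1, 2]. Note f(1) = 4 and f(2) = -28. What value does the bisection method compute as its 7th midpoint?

1.2265625

z = 1.5 gives f = -7.125, negative; keep [1, 1.5]
z = 1.25 gives f = -0.484375, negative; keep [1, 1.25]
z = 1.125 gives f = 2.009766, positive; keep [1.125, 1.25]
z = 1.1875 gives f = 0.8279, positive; keep [1.1875, 1.25]
z = 1.21875 gives f = 0.1883, positive; keep [1.21875, 1.25]
z = 1.234375 gives f = -0.1438, negative; keep [1.21875, 1.234375]
z = 1.2265625 gives f = 0.0233, positive; keep [1.2265625, 1.234375]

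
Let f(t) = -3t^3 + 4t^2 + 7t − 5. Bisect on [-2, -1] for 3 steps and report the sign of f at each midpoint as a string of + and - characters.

+-+

midpoint -1.5: f = 3.625 > 0 → [-1.5, -1]
midpoint -1.25: f = -1.640625 < 0 → [-1.5, -1.25]
midpoint -1.375: f = 0.736328 > 0 → [-1.375, -1.25]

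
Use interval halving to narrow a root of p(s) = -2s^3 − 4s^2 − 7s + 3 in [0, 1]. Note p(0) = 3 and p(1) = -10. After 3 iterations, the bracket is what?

[0.25, 0.375]

s = 0.5 gives p = -1.75, negative; keep [0, 0.5]
s = 0.25 gives p = 0.96875, positive; keep [0.25, 0.5]
s = 0.375 gives p = -0.292969, negative; keep [0.25, 0.375]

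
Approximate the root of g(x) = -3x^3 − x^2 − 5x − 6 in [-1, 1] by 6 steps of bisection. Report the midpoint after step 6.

x = 0 gives g = -6, negative; keep [-1, 0]
x = -0.5 gives g = -3.375, negative; keep [-1, -0.5]
x = -0.75 gives g = -1.546875, negative; keep [-1, -0.75]
x = -0.875 gives g = -0.3809, negative; keep [-1, -0.875]
x = -0.9375 gives g = 0.2805, positive; keep [-0.9375, -0.875]
x = -0.90625 gives g = -0.0572, negative; keep [-0.9375, -0.90625]

-0.90625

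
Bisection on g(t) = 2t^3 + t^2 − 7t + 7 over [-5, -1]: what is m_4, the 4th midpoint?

-2.25

midpoint -3: g = -17 < 0 → [-3, -1]
midpoint -2: g = 9 > 0 → [-3, -2]
midpoint -2.5: g = -0.5 < 0 → [-2.5, -2]
midpoint -2.25: g = 5.0312 > 0 → [-2.5, -2.25]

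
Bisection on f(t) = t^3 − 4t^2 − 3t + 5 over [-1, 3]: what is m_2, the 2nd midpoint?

0

midpoint 1: f = -1 < 0 → [-1, 1]
midpoint 0: f = 5 > 0 → [0, 1]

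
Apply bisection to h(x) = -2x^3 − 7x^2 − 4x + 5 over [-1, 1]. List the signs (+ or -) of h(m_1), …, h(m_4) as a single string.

++--

h(0) = 5 > 0, so the root lies in [0, 1]
h(0.5) = 1 > 0, so the root lies in [0.5, 1]
h(0.75) = -2.78125 < 0, so the root lies in [0.5, 0.75]
h(0.625) = -0.7227 < 0, so the root lies in [0.5, 0.625]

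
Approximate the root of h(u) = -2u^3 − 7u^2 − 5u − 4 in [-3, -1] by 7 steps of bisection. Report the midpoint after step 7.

midpoint -2: h = -6 < 0 → [-3, -2]
midpoint -2.5: h = -4 < 0 → [-3, -2.5]
midpoint -2.75: h = -1.59375 < 0 → [-3, -2.75]
midpoint -2.875: h = 0.043 > 0 → [-2.875, -2.75]
midpoint -2.8125: h = -0.814 < 0 → [-2.875, -2.8125]
midpoint -2.84375: h = -0.3953 < 0 → [-2.875, -2.84375]
midpoint -2.859375: h = -0.1787 < 0 → [-2.875, -2.859375]

-2.859375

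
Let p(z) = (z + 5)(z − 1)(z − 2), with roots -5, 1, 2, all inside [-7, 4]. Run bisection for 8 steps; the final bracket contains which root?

p(-1.5) = 30.625 > 0, so the root lies in [-7, -1.5]
p(-4.25) = 24.609375 > 0, so the root lies in [-7, -4.25]
p(-5.625) = -31.572266 < 0, so the root lies in [-5.625, -4.25]
p(-4.9375) = 2.5745 > 0, so the root lies in [-5.625, -4.9375]
p(-5.28125) = -12.8631 < 0, so the root lies in [-5.28125, -4.9375]
p(-5.109375) = -4.7506 < 0, so the root lies in [-5.109375, -4.9375]
p(-5.0234375) = -0.9915 < 0, so the root lies in [-5.0234375, -4.9375]
p(-4.98046875) = 0.8154 > 0, so the root lies in [-5.0234375, -4.98046875]

-5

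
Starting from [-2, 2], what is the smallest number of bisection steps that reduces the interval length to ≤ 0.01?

9

Width after n steps is 4/2^n. Need 2^n ≥ 4/0.01 = 400.
2^8 = 256 < 400 ≤ 2^9 = 512, so n = 9.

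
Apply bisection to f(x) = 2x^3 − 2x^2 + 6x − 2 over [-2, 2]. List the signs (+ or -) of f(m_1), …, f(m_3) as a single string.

x = 0 gives f = -2, negative; keep [0, 2]
x = 1 gives f = 4, positive; keep [0, 1]
x = 0.5 gives f = 0.75, positive; keep [0, 0.5]

-++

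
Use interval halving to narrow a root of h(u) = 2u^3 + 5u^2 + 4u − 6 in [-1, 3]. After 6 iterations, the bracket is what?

midpoint 1: h = 5 > 0 → [-1, 1]
midpoint 0: h = -6 < 0 → [0, 1]
midpoint 0.5: h = -2.5 < 0 → [0.5, 1]
midpoint 0.75: h = 0.6562 > 0 → [0.5, 0.75]
midpoint 0.625: h = -1.0586 < 0 → [0.625, 0.75]
midpoint 0.6875: h = -0.2368 < 0 → [0.6875, 0.75]

[0.6875, 0.75]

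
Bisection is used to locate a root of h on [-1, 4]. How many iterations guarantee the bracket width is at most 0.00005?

17

Width after n steps is 5/2^n. Need 2^n ≥ 5/0.00005 = 100000.
2^16 = 65536 < 100000 ≤ 2^17 = 131072, so n = 17.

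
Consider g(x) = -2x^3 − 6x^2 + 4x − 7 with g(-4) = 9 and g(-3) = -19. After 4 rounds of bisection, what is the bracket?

[-3.8125, -3.75]

m = -3.5, g(m) = -8.75 (−); new bracket [-4, -3.5]
m = -3.75, g(m) = -0.90625 (−); new bracket [-4, -3.75]
m = -3.875, g(m) = 3.777344 (+); new bracket [-3.875, -3.75]
m = -3.8125, g(m) = 1.3696 (+); new bracket [-3.8125, -3.75]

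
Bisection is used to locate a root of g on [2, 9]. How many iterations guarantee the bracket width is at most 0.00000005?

Width after n steps is 7/2^n. Need 2^n ≥ 7/0.00000005 = 140000000.
2^27 = 134217728 < 140000000 ≤ 2^28 = 268435456, so n = 28.

28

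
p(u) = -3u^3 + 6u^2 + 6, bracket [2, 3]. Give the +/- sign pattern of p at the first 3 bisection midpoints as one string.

u = 2.5 gives p = -3.375, negative; keep [2, 2.5]
u = 2.25 gives p = 2.203125, positive; keep [2.25, 2.5]
u = 2.375 gives p = -0.345703, negative; keep [2.25, 2.375]

-+-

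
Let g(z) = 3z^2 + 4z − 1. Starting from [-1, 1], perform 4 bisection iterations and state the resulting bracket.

z = 0 gives g = -1, negative; keep [0, 1]
z = 0.5 gives g = 1.75, positive; keep [0, 0.5]
z = 0.25 gives g = 0.1875, positive; keep [0, 0.25]
z = 0.125 gives g = -0.4531, negative; keep [0.125, 0.25]

[0.125, 0.25]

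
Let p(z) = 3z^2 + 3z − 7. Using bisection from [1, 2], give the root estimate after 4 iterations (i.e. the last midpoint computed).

1.0625

midpoint 1.5: p = 4.25 > 0 → [1, 1.5]
midpoint 1.25: p = 1.4375 > 0 → [1, 1.25]
midpoint 1.125: p = 0.171875 > 0 → [1, 1.125]
midpoint 1.0625: p = -0.4258 < 0 → [1.0625, 1.125]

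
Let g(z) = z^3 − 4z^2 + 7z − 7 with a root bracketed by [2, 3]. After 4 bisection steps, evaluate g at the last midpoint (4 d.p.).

0.1633

g(2.5) = 1.125 > 0, so the root lies in [2, 2.5]
g(2.25) = -0.109375 < 0, so the root lies in [2.25, 2.5]
g(2.375) = 0.458984 > 0, so the root lies in [2.25, 2.375]
g(2.3125) = 0.1633 > 0, so the root lies in [2.25, 2.3125]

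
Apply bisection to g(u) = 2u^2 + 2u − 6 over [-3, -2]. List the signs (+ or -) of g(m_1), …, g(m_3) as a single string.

m = -2.5, g(m) = 1.5 (+); new bracket [-2.5, -2]
m = -2.25, g(m) = -0.375 (−); new bracket [-2.5, -2.25]
m = -2.375, g(m) = 0.53125 (+); new bracket [-2.375, -2.25]

+-+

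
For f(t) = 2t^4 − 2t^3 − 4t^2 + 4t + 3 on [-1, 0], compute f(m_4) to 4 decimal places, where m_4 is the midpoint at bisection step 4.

midpoint -0.5: f = 0.375 > 0 → [-1, -0.5]
midpoint -0.75: f = -0.773438 < 0 → [-0.75, -0.5]
midpoint -0.625: f = -0.269043 < 0 → [-0.625, -0.5]
midpoint -0.5625: f = 0.0406 > 0 → [-0.625, -0.5625]

0.0406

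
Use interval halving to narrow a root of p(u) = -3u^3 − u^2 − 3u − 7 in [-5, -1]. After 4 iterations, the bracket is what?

midpoint -3: p = 74 > 0 → [-3, -1]
midpoint -2: p = 19 > 0 → [-2, -1]
midpoint -1.5: p = 5.375 > 0 → [-1.5, -1]
midpoint -1.25: p = 1.0469 > 0 → [-1.25, -1]

[-1.25, -1]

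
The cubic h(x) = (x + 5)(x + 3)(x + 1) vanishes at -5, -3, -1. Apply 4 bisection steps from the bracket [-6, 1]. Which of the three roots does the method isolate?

midpoint -2.5: h = -1.875 < 0 → [-2.5, 1]
midpoint -0.75: h = 2.390625 > 0 → [-2.5, -0.75]
midpoint -1.625: h = -2.900391 < 0 → [-1.625, -0.75]
midpoint -1.1875: h = -1.2957 < 0 → [-1.1875, -0.75]

-1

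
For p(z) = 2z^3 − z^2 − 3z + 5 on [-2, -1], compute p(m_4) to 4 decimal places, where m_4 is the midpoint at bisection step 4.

-0.3833

midpoint -1.5: p = 0.5 > 0 → [-2, -1.5]
midpoint -1.75: p = -3.53125 < 0 → [-1.75, -1.5]
midpoint -1.625: p = -1.347656 < 0 → [-1.625, -1.5]
midpoint -1.5625: p = -0.3833 < 0 → [-1.5625, -1.5]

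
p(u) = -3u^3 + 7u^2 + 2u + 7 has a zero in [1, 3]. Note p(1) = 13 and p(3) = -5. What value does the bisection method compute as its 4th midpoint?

2.875

midpoint 2: p = 15 > 0 → [2, 3]
midpoint 2.5: p = 8.875 > 0 → [2.5, 3]
midpoint 2.75: p = 3.046875 > 0 → [2.75, 3]
midpoint 2.875: p = -0.6816 < 0 → [2.75, 2.875]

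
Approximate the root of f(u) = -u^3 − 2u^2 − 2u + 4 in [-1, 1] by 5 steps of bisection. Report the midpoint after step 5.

0.9375

m = 0, f(m) = 4 (+); new bracket [0, 1]
m = 0.5, f(m) = 2.375 (+); new bracket [0.5, 1]
m = 0.75, f(m) = 0.953125 (+); new bracket [0.75, 1]
m = 0.875, f(m) = 0.0488 (+); new bracket [0.875, 1]
m = 0.9375, f(m) = -0.4568 (−); new bracket [0.875, 0.9375]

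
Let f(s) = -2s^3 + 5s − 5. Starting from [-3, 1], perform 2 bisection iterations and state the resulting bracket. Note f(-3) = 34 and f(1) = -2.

[-2, -1]

f(-1) = -8 < 0, so the root lies in [-3, -1]
f(-2) = 1 > 0, so the root lies in [-2, -1]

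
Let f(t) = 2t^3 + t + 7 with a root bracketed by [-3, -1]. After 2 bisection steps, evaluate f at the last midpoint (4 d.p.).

t = -2 gives f = -11, negative; keep [-2, -1]
t = -1.5 gives f = -1.25, negative; keep [-1.5, -1]

-1.2500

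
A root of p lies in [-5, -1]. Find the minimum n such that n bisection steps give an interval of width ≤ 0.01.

Width after n steps is 4/2^n. Need 2^n ≥ 4/0.01 = 400.
2^8 = 256 < 400 ≤ 2^9 = 512, so n = 9.

9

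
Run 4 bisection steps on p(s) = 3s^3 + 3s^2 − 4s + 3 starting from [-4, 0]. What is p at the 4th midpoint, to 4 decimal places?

midpoint -2: p = -1 < 0 → [-2, 0]
midpoint -1: p = 7 > 0 → [-2, -1]
midpoint -1.5: p = 5.625 > 0 → [-2, -1.5]
midpoint -1.75: p = 3.1094 > 0 → [-2, -1.75]

3.1094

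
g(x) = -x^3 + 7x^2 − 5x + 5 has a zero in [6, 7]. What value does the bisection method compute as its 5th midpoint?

6.34375

g(6.5) = -6.375 < 0, so the root lies in [6, 6.5]
g(6.25) = 3.046875 > 0, so the root lies in [6.25, 6.5]
g(6.375) = -1.474609 < 0, so the root lies in [6.25, 6.375]
g(6.3125) = 0.8328 > 0, so the root lies in [6.3125, 6.375]
g(6.34375) = -0.3092 < 0, so the root lies in [6.3125, 6.34375]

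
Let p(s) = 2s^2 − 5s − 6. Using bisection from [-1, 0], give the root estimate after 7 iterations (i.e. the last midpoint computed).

-0.8828125

s = -0.5 gives p = -3, negative; keep [-1, -0.5]
s = -0.75 gives p = -1.125, negative; keep [-1, -0.75]
s = -0.875 gives p = -0.09375, negative; keep [-1, -0.875]
s = -0.9375 gives p = 0.4453, positive; keep [-0.9375, -0.875]
s = -0.90625 gives p = 0.1738, positive; keep [-0.90625, -0.875]
s = -0.890625 gives p = 0.0396, positive; keep [-0.890625, -0.875]
s = -0.8828125 gives p = -0.0272, negative; keep [-0.890625, -0.8828125]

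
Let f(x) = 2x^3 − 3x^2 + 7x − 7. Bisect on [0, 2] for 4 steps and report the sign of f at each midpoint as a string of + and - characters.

-++-

m = 1, f(m) = -1 (−); new bracket [1, 2]
m = 1.5, f(m) = 3.5 (+); new bracket [1, 1.5]
m = 1.25, f(m) = 0.96875 (+); new bracket [1, 1.25]
m = 1.125, f(m) = -0.0742 (−); new bracket [1.125, 1.25]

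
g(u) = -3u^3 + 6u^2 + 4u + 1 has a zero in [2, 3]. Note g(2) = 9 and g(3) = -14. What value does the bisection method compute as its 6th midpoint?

m = 2.5, g(m) = 1.625 (+); new bracket [2.5, 3]
m = 2.75, g(m) = -5.015625 (−); new bracket [2.5, 2.75]
m = 2.625, g(m) = -1.419922 (−); new bracket [2.5, 2.625]
m = 2.5625, g(m) = 0.1692 (+); new bracket [2.5625, 2.625]
m = 2.59375, g(m) = -0.6084 (−); new bracket [2.5625, 2.59375]
m = 2.578125, g(m) = -0.2154 (−); new bracket [2.5625, 2.578125]

2.578125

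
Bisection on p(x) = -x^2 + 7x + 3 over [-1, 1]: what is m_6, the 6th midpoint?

m = 0, p(m) = 3 (+); new bracket [-1, 0]
m = -0.5, p(m) = -0.75 (−); new bracket [-0.5, 0]
m = -0.25, p(m) = 1.1875 (+); new bracket [-0.5, -0.25]
m = -0.375, p(m) = 0.2344 (+); new bracket [-0.5, -0.375]
m = -0.4375, p(m) = -0.2539 (−); new bracket [-0.4375, -0.375]
m = -0.40625, p(m) = -0.0088 (−); new bracket [-0.40625, -0.375]

-0.40625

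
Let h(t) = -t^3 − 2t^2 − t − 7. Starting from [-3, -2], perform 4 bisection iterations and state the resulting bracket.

[-2.6875, -2.625]

h(-2.5) = -1.375 < 0, so the root lies in [-3, -2.5]
h(-2.75) = 1.421875 > 0, so the root lies in [-2.75, -2.5]
h(-2.625) = -0.068359 < 0, so the root lies in [-2.75, -2.625]
h(-2.6875) = 0.6531 > 0, so the root lies in [-2.6875, -2.625]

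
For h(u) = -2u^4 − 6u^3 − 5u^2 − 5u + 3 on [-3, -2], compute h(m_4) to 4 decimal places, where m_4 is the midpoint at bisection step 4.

1.7729

m = -2.5, h(m) = -0.125 (−); new bracket [-2.5, -2]
m = -2.25, h(m) = 6.023438 (+); new bracket [-2.5, -2.25]
m = -2.375, h(m) = 3.41748 (+); new bracket [-2.5, -2.375]
m = -2.4375, h(m) = 1.7729 (+); new bracket [-2.5, -2.4375]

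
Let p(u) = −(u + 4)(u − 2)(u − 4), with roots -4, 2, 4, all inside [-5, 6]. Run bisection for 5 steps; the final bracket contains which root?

-4

p(0.5) = -23.625 < 0, so the root lies in [-5, 0.5]
p(-2.25) = -46.484375 < 0, so the root lies in [-5, -2.25]
p(-3.625) = -16.083984 < 0, so the root lies in [-5, -3.625]
p(-4.3125) = 16.3977 > 0, so the root lies in [-4.3125, -3.625]
p(-3.96875) = -1.4864 < 0, so the root lies in [-4.3125, -3.96875]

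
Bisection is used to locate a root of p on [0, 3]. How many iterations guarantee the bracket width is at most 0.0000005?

Width after n steps is 3/2^n. Need 2^n ≥ 3/0.0000005 = 6000000.
2^22 = 4194304 < 6000000 ≤ 2^23 = 8388608, so n = 23.

23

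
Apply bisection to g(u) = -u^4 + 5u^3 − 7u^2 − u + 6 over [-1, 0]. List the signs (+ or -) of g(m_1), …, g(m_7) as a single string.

++---+-

u = -0.5 gives g = 4.0625, positive; keep [-1, -0.5]
u = -0.75 gives g = 0.386719, positive; keep [-1, -0.75]
u = -0.875 gives g = -2.420166, negative; keep [-0.875, -0.75]
u = -0.8125 gives g = -0.9263, negative; keep [-0.8125, -0.75]
u = -0.78125 gives g = -0.2479, negative; keep [-0.78125, -0.75]
u = -0.765625 gives g = 0.0748, positive; keep [-0.78125, -0.765625]
u = -0.7734375 gives g = -0.0852, negative; keep [-0.7734375, -0.765625]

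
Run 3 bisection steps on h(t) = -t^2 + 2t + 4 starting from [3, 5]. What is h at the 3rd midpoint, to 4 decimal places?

-0.0625

midpoint 4: h = -4 < 0 → [3, 4]
midpoint 3.5: h = -1.25 < 0 → [3, 3.5]
midpoint 3.25: h = -0.0625 < 0 → [3, 3.25]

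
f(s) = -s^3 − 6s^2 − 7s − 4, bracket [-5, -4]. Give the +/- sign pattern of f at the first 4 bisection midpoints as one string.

-+--

s = -4.5 gives f = -2.875, negative; keep [-5, -4.5]
s = -4.75 gives f = 1.046875, positive; keep [-4.75, -4.5]
s = -4.625 gives f = -1.037109, negative; keep [-4.75, -4.625]
s = -4.6875 gives f = -0.0266, negative; keep [-4.75, -4.6875]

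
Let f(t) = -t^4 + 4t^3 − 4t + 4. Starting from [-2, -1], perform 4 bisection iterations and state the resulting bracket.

[-1.25, -1.1875]

t = -1.5 gives f = -8.5625, negative; keep [-1.5, -1]
t = -1.25 gives f = -1.253906, negative; keep [-1.25, -1]
t = -1.125 gives f = 1.202881, positive; keep [-1.25, -1.125]
t = -1.1875 gives f = 0.0632, positive; keep [-1.25, -1.1875]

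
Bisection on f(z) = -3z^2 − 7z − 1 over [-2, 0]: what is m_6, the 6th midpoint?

-0.15625

m = -1, f(m) = 3 (+); new bracket [-1, 0]
m = -0.5, f(m) = 1.75 (+); new bracket [-0.5, 0]
m = -0.25, f(m) = 0.5625 (+); new bracket [-0.25, 0]
m = -0.125, f(m) = -0.1719 (−); new bracket [-0.25, -0.125]
m = -0.1875, f(m) = 0.207 (+); new bracket [-0.1875, -0.125]
m = -0.15625, f(m) = 0.0205 (+); new bracket [-0.15625, -0.125]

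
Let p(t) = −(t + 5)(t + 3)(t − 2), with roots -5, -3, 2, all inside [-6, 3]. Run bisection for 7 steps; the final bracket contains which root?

t = -1.5 gives p = 18.375, positive; keep [-1.5, 3]
t = 0.75 gives p = 26.953125, positive; keep [0.75, 3]
t = 1.875 gives p = 4.189453, positive; keep [1.875, 3]
t = 2.4375 gives p = -17.6931, negative; keep [1.875, 2.4375]
t = 2.15625 gives p = -5.7655, negative; keep [1.875, 2.15625]
t = 2.015625 gives p = -0.5498, negative; keep [1.875, 2.015625]
t = 1.9453125 gives p = 1.8783, positive; keep [1.9453125, 2.015625]

2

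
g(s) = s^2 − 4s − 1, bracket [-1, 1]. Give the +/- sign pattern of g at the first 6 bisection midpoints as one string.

-++---

s = 0 gives g = -1, negative; keep [-1, 0]
s = -0.5 gives g = 1.25, positive; keep [-0.5, 0]
s = -0.25 gives g = 0.0625, positive; keep [-0.25, 0]
s = -0.125 gives g = -0.4844, negative; keep [-0.25, -0.125]
s = -0.1875 gives g = -0.2148, negative; keep [-0.25, -0.1875]
s = -0.21875 gives g = -0.0771, negative; keep [-0.25, -0.21875]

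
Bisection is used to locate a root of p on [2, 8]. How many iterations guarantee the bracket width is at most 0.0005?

Width after n steps is 6/2^n. Need 2^n ≥ 6/0.0005 = 12000.
2^13 = 8192 < 12000 ≤ 2^14 = 16384, so n = 14.

14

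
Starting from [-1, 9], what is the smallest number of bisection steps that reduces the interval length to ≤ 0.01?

Width after n steps is 10/2^n. Need 2^n ≥ 10/0.01 = 1000.
2^9 = 512 < 1000 ≤ 2^10 = 1024, so n = 10.

10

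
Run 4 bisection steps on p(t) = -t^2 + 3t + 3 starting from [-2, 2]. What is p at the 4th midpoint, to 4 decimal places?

0.1875

m = 0, p(m) = 3 (+); new bracket [-2, 0]
m = -1, p(m) = -1 (−); new bracket [-1, 0]
m = -0.5, p(m) = 1.25 (+); new bracket [-1, -0.5]
m = -0.75, p(m) = 0.1875 (+); new bracket [-1, -0.75]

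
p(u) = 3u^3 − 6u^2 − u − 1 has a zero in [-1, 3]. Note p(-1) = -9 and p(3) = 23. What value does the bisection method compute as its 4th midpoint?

2.25

m = 1, p(m) = -5 (−); new bracket [1, 3]
m = 2, p(m) = -3 (−); new bracket [2, 3]
m = 2.5, p(m) = 5.875 (+); new bracket [2, 2.5]
m = 2.25, p(m) = 0.5469 (+); new bracket [2, 2.25]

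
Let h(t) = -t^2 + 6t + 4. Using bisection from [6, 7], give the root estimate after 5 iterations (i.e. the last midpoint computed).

6.59375

h(6.5) = 0.75 > 0, so the root lies in [6.5, 7]
h(6.75) = -1.0625 < 0, so the root lies in [6.5, 6.75]
h(6.625) = -0.140625 < 0, so the root lies in [6.5, 6.625]
h(6.5625) = 0.3086 > 0, so the root lies in [6.5625, 6.625]
h(6.59375) = 0.085 > 0, so the root lies in [6.59375, 6.625]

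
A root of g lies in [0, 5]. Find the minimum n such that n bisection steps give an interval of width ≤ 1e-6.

Width after n steps is 5/2^n. Need 2^n ≥ 5/1e-6 = 5000000.
2^22 = 4194304 < 5000000 ≤ 2^23 = 8388608, so n = 23.

23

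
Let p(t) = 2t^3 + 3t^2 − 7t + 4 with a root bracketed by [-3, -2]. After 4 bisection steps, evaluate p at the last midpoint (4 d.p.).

-0.2456

midpoint -2.5: p = 9 > 0 → [-3, -2.5]
midpoint -2.75: p = 4.34375 > 0 → [-3, -2.75]
midpoint -2.875: p = 1.394531 > 0 → [-3, -2.875]
midpoint -2.9375: p = -0.2456 < 0 → [-2.9375, -2.875]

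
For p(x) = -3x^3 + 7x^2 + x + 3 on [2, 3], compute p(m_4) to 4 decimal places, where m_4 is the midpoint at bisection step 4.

1.0481

p(2.5) = 2.375 > 0, so the root lies in [2.5, 3]
p(2.75) = -3.703125 < 0, so the root lies in [2.5, 2.75]
p(2.625) = -0.404297 < 0, so the root lies in [2.5, 2.625]
p(2.5625) = 1.0481 > 0, so the root lies in [2.5625, 2.625]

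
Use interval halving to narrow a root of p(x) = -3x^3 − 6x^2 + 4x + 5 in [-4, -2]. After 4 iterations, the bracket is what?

[-2.375, -2.25]

p(-3) = 20 > 0, so the root lies in [-3, -2]
p(-2.5) = 4.375 > 0, so the root lies in [-2.5, -2]
p(-2.25) = -0.203125 < 0, so the root lies in [-2.5, -2.25]
p(-2.375) = 1.8457 > 0, so the root lies in [-2.375, -2.25]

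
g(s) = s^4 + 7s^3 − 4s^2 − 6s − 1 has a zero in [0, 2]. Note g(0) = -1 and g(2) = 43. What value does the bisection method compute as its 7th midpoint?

g(1) = -3 < 0, so the root lies in [1, 2]
g(1.5) = 9.6875 > 0, so the root lies in [1, 1.5]
g(1.25) = 1.363281 > 0, so the root lies in [1, 1.25]
g(1.125) = -1.2439 < 0, so the root lies in [1.125, 1.25]
g(1.1875) = -0.0552 < 0, so the root lies in [1.1875, 1.25]
g(1.21875) = 0.6243 > 0, so the root lies in [1.1875, 1.21875]
g(1.203125) = 0.2772 > 0, so the root lies in [1.1875, 1.203125]

1.203125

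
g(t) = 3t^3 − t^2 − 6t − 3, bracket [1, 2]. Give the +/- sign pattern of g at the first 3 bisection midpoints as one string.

t = 1.5 gives g = -4.125, negative; keep [1.5, 2]
t = 1.75 gives g = -0.484375, negative; keep [1.75, 2]
t = 1.875 gives g = 2.009766, positive; keep [1.75, 1.875]

--+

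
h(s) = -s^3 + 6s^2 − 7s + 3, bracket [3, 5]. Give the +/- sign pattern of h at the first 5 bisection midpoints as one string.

h(4) = 7 > 0, so the root lies in [4, 5]
h(4.5) = 1.875 > 0, so the root lies in [4.5, 5]
h(4.75) = -2.046875 < 0, so the root lies in [4.5, 4.75]
h(4.625) = 0.0371 > 0, so the root lies in [4.625, 4.75]
h(4.6875) = -0.9734 < 0, so the root lies in [4.625, 4.6875]

++-+-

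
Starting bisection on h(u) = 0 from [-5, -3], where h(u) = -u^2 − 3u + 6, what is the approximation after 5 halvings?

m = -4, h(m) = 2 (+); new bracket [-5, -4]
m = -4.5, h(m) = -0.75 (−); new bracket [-4.5, -4]
m = -4.25, h(m) = 0.6875 (+); new bracket [-4.5, -4.25]
m = -4.375, h(m) = -0.0156 (−); new bracket [-4.375, -4.25]
m = -4.3125, h(m) = 0.3398 (+); new bracket [-4.375, -4.3125]

-4.3125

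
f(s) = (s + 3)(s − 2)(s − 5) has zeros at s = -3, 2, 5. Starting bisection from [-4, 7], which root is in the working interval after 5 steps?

m = 1.5, f(m) = 7.875 (+); new bracket [-4, 1.5]
m = -1.25, f(m) = 35.546875 (+); new bracket [-4, -1.25]
m = -2.625, f(m) = 13.224609 (+); new bracket [-4, -2.625]
m = -3.3125, f(m) = -13.8 (−); new bracket [-3.3125, -2.625]
m = -2.96875, f(m) = 1.2373 (+); new bracket [-3.3125, -2.96875]

-3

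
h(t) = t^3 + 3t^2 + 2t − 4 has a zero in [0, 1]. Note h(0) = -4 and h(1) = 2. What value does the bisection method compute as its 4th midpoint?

0.8125

t = 0.5 gives h = -2.125, negative; keep [0.5, 1]
t = 0.75 gives h = -0.390625, negative; keep [0.75, 1]
t = 0.875 gives h = 0.716797, positive; keep [0.75, 0.875]
t = 0.8125 gives h = 0.1418, positive; keep [0.75, 0.8125]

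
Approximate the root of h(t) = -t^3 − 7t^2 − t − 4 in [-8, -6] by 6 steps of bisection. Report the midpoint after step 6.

midpoint -7: h = 3 > 0 → [-7, -6]
midpoint -6.5: h = -18.625 < 0 → [-7, -6.5]
midpoint -6.75: h = -8.640625 < 0 → [-7, -6.75]
midpoint -6.875: h = -3.0332 < 0 → [-7, -6.875]
midpoint -6.9375: h = -0.0706 < 0 → [-7, -6.9375]
midpoint -6.96875: h = 1.4511 > 0 → [-6.96875, -6.9375]

-6.96875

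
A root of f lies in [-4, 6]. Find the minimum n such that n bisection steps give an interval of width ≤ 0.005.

11

Width after n steps is 10/2^n. Need 2^n ≥ 10/0.005 = 2000.
2^10 = 1024 < 2000 ≤ 2^11 = 2048, so n = 11.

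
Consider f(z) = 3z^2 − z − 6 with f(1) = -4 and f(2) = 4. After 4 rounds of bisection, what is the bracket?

[1.5625, 1.625]

z = 1.5 gives f = -0.75, negative; keep [1.5, 2]
z = 1.75 gives f = 1.4375, positive; keep [1.5, 1.75]
z = 1.625 gives f = 0.296875, positive; keep [1.5, 1.625]
z = 1.5625 gives f = -0.2383, negative; keep [1.5625, 1.625]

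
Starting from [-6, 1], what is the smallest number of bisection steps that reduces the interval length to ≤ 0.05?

Width after n steps is 7/2^n. Need 2^n ≥ 7/0.05 = 140.
2^7 = 128 < 140 ≤ 2^8 = 256, so n = 8.

8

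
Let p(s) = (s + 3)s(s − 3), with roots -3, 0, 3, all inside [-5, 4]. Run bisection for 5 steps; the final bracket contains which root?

-3

m = -0.5, p(m) = 4.375 (+); new bracket [-5, -0.5]
m = -2.75, p(m) = 3.953125 (+); new bracket [-5, -2.75]
m = -3.875, p(m) = -23.310547 (−); new bracket [-3.875, -2.75]
m = -3.3125, p(m) = -6.5344 (−); new bracket [-3.3125, -2.75]
m = -3.03125, p(m) = -0.5713 (−); new bracket [-3.03125, -2.75]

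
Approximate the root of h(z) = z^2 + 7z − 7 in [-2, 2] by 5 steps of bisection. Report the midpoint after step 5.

0.875

midpoint 0: h = -7 < 0 → [0, 2]
midpoint 1: h = 1 > 0 → [0, 1]
midpoint 0.5: h = -3.25 < 0 → [0.5, 1]
midpoint 0.75: h = -1.1875 < 0 → [0.75, 1]
midpoint 0.875: h = -0.1094 < 0 → [0.875, 1]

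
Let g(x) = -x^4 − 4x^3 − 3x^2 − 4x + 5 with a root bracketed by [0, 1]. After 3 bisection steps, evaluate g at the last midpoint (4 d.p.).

0.1990

m = 0.5, g(m) = 1.6875 (+); new bracket [0.5, 1]
m = 0.75, g(m) = -1.691406 (−); new bracket [0.5, 0.75]
m = 0.625, g(m) = 0.198975 (+); new bracket [0.625, 0.75]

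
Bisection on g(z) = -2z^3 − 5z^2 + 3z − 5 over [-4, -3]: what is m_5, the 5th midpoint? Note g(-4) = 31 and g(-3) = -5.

-3.21875

midpoint -3.5: g = 9 > 0 → [-3.5, -3]
midpoint -3.25: g = 1.09375 > 0 → [-3.25, -3]
midpoint -3.125: g = -2.167969 < 0 → [-3.25, -3.125]
midpoint -3.1875: g = -0.5923 < 0 → [-3.25, -3.1875]
midpoint -3.21875: g = 0.2368 > 0 → [-3.21875, -3.1875]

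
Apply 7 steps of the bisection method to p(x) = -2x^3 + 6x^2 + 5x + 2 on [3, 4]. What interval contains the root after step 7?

[3.734375, 3.7421875]

midpoint 3.5: p = 7.25 > 0 → [3.5, 4]
midpoint 3.75: p = -0.34375 < 0 → [3.5, 3.75]
midpoint 3.625: p = 3.699219 > 0 → [3.625, 3.75]
midpoint 3.6875: p = 1.7407 > 0 → [3.6875, 3.75]
midpoint 3.71875: p = 0.7144 > 0 → [3.71875, 3.75]
midpoint 3.734375: p = 0.1893 > 0 → [3.734375, 3.75]
midpoint 3.7421875: p = -0.0762 < 0 → [3.734375, 3.7421875]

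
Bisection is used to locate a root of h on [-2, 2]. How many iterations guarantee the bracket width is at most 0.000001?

Width after n steps is 4/2^n. Need 2^n ≥ 4/0.000001 = 4000000.
2^21 = 2097152 < 4000000 ≤ 2^22 = 4194304, so n = 22.

22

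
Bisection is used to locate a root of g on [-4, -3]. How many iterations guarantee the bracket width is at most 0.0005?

Width after n steps is 1/2^n. Need 2^n ≥ 1/0.0005 = 2000.
2^10 = 1024 < 2000 ≤ 2^11 = 2048, so n = 11.

11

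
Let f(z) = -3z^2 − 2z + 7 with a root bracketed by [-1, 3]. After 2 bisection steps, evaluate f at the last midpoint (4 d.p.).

-9.0000

m = 1, f(m) = 2 (+); new bracket [1, 3]
m = 2, f(m) = -9 (−); new bracket [1, 2]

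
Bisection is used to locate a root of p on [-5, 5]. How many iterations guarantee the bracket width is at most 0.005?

11

Width after n steps is 10/2^n. Need 2^n ≥ 10/0.005 = 2000.
2^10 = 1024 < 2000 ≤ 2^11 = 2048, so n = 11.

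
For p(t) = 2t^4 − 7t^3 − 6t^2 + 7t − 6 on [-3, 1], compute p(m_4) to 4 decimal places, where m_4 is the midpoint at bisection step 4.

-5.5703

p(-1) = -10 < 0, so the root lies in [-3, -1]
p(-2) = 44 > 0, so the root lies in [-2, -1]
p(-1.5) = 3.75 > 0, so the root lies in [-1.5, -1]
p(-1.25) = -5.5703 < 0, so the root lies in [-1.5, -1.25]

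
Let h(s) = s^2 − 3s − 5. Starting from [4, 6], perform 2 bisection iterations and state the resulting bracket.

[4, 4.5]

m = 5, h(m) = 5 (+); new bracket [4, 5]
m = 4.5, h(m) = 1.75 (+); new bracket [4, 4.5]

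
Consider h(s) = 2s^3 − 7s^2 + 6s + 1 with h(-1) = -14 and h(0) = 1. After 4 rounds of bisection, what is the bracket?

[-0.1875, -0.125]

midpoint -0.5: h = -4 < 0 → [-0.5, 0]
midpoint -0.25: h = -0.96875 < 0 → [-0.25, 0]
midpoint -0.125: h = 0.136719 > 0 → [-0.25, -0.125]
midpoint -0.1875: h = -0.3843 < 0 → [-0.1875, -0.125]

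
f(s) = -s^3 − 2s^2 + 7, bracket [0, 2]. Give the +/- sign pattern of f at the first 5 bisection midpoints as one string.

m = 1, f(m) = 4 (+); new bracket [1, 2]
m = 1.5, f(m) = -0.875 (−); new bracket [1, 1.5]
m = 1.25, f(m) = 1.921875 (+); new bracket [1.25, 1.5]
m = 1.375, f(m) = 0.6191 (+); new bracket [1.375, 1.5]
m = 1.4375, f(m) = -0.1033 (−); new bracket [1.375, 1.4375]

+-++-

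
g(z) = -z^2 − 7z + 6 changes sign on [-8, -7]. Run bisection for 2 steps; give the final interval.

[-8, -7.75]

g(-7.5) = 2.25 > 0, so the root lies in [-8, -7.5]
g(-7.75) = 0.1875 > 0, so the root lies in [-8, -7.75]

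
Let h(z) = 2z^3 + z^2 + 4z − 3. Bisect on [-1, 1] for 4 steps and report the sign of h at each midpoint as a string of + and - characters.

midpoint 0: h = -3 < 0 → [0, 1]
midpoint 0.5: h = -0.5 < 0 → [0.5, 1]
midpoint 0.75: h = 1.40625 > 0 → [0.5, 0.75]
midpoint 0.625: h = 0.3789 > 0 → [0.5, 0.625]

--++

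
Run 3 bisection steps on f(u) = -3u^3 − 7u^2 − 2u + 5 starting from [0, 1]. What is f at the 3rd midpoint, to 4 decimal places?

0.2832

m = 0.5, f(m) = 1.875 (+); new bracket [0.5, 1]
m = 0.75, f(m) = -1.703125 (−); new bracket [0.5, 0.75]
m = 0.625, f(m) = 0.283203 (+); new bracket [0.625, 0.75]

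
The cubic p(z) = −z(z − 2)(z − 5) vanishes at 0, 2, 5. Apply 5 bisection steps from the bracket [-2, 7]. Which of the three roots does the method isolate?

5

midpoint 2.5: p = 3.125 > 0 → [2.5, 7]
midpoint 4.75: p = 3.265625 > 0 → [4.75, 7]
midpoint 5.875: p = -19.919922 < 0 → [4.75, 5.875]
midpoint 5.3125: p = -5.4993 < 0 → [4.75, 5.3125]
midpoint 5.03125: p = -0.4766 < 0 → [4.75, 5.03125]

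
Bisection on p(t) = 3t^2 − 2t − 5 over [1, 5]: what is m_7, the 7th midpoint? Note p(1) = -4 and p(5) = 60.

p(3) = 16 > 0, so the root lies in [1, 3]
p(2) = 3 > 0, so the root lies in [1, 2]
p(1.5) = -1.25 < 0, so the root lies in [1.5, 2]
p(1.75) = 0.6875 > 0, so the root lies in [1.5, 1.75]
p(1.625) = -0.3281 < 0, so the root lies in [1.625, 1.75]
p(1.6875) = 0.168 > 0, so the root lies in [1.625, 1.6875]
p(1.65625) = -0.083 < 0, so the root lies in [1.65625, 1.6875]

1.65625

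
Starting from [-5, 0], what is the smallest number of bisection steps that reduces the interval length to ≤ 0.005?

10

Width after n steps is 5/2^n. Need 2^n ≥ 5/0.005 = 1000.
2^9 = 512 < 1000 ≤ 2^10 = 1024, so n = 10.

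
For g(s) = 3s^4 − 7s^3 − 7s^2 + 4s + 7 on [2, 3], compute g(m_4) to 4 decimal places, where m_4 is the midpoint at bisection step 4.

m = 2.5, g(m) = -18.9375 (−); new bracket [2.5, 3]
m = 2.75, g(m) = -8.941406 (−); new bracket [2.75, 3]
m = 2.875, g(m) = -0.743408 (−); new bracket [2.875, 3]
m = 2.9375, g(m) = 4.2898 (+); new bracket [2.875, 2.9375]

4.2898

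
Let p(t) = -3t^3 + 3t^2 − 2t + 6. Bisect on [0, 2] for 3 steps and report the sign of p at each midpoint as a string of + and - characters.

t = 1 gives p = 4, positive; keep [1, 2]
t = 1.5 gives p = -0.375, negative; keep [1, 1.5]
t = 1.25 gives p = 2.328125, positive; keep [1.25, 1.5]

+-+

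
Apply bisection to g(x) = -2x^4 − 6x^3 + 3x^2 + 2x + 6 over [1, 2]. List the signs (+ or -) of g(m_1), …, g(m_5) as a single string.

--+--

midpoint 1.5: g = -14.625 < 0 → [1, 1.5]
midpoint 1.25: g = -3.414062 < 0 → [1, 1.25]
midpoint 1.125: g = 0.300293 > 0 → [1.125, 1.25]
midpoint 1.1875: g = -1.419 < 0 → [1.125, 1.1875]
midpoint 1.15625: g = -0.5263 < 0 → [1.125, 1.15625]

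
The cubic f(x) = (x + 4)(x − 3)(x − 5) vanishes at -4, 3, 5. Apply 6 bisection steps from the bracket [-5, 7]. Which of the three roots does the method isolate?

-4

m = 1, f(m) = 40 (+); new bracket [-5, 1]
m = -2, f(m) = 70 (+); new bracket [-5, -2]
m = -3.5, f(m) = 27.625 (+); new bracket [-5, -3.5]
m = -4.25, f(m) = -16.7656 (−); new bracket [-4.25, -3.5]
m = -3.875, f(m) = 7.627 (+); new bracket [-4.25, -3.875]
m = -4.0625, f(m) = -4.0002 (−); new bracket [-4.0625, -3.875]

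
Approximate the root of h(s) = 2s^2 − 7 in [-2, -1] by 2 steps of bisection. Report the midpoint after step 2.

m = -1.5, h(m) = -2.5 (−); new bracket [-2, -1.5]
m = -1.75, h(m) = -0.875 (−); new bracket [-2, -1.75]

-1.75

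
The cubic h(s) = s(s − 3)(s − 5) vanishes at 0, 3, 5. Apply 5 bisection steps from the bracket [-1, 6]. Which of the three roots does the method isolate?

m = 2.5, h(m) = 3.125 (+); new bracket [-1, 2.5]
m = 0.75, h(m) = 7.171875 (+); new bracket [-1, 0.75]
m = -0.125, h(m) = -2.001953 (−); new bracket [-0.125, 0.75]
m = 0.3125, h(m) = 3.9368 (+); new bracket [-0.125, 0.3125]
m = 0.09375, h(m) = 1.3368 (+); new bracket [-0.125, 0.09375]

0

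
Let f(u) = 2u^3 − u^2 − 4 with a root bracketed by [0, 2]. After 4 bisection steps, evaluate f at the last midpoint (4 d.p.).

m = 1, f(m) = -3 (−); new bracket [1, 2]
m = 1.5, f(m) = 0.5 (+); new bracket [1, 1.5]
m = 1.25, f(m) = -1.65625 (−); new bracket [1.25, 1.5]
m = 1.375, f(m) = -0.6914 (−); new bracket [1.375, 1.5]

-0.6914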